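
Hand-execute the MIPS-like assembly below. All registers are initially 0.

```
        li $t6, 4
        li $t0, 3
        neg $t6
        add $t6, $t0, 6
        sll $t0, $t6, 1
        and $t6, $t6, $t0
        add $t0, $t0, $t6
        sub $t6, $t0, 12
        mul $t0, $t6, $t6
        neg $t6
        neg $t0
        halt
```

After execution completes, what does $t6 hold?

$t6=4
$t0=3
$t6=-(4)=-4
$t6=3+6=9
$t0=9<<1=18
$t6=9&18=0
$t0=18+0=18
$t6=18-12=6
$t0=6*6=36
$t6=-(6)=-6
$t0=-(36)=-36
halt.

-6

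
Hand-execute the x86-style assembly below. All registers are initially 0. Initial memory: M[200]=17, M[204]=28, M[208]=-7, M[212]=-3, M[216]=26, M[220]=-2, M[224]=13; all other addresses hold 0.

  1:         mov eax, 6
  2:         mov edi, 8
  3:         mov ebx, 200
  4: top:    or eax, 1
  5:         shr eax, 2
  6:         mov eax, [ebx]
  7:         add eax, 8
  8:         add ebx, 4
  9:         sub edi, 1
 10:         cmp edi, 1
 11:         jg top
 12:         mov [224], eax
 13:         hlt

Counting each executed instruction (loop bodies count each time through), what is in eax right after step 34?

after mov eax, 6: eax=6
after mov edi, 8: edi=8
after mov ebx, 200: ebx=200
after or eax, 1: eax=6|1=7
after shr eax, 2: eax=7>>2=1
after mov eax, [ebx]: eax=M[200]=17
after add eax, 8: eax=17+8=25
after add ebx, 4: ebx=200+4=204
after sub edi, 1: edi=8-1=7
cmp edi, 1  (cmp 7,1)
jg top: taken
after or eax, 1: eax=25|1=25
after shr eax, 2: eax=25>>2=6
after mov eax, [ebx]: eax=M[204]=28
after add eax, 8: eax=28+8=36
after add ebx, 4: ebx=204+4=208
after sub edi, 1: edi=7-1=6
cmp edi, 1  (cmp 6,1)
jg top: taken
after or eax, 1: eax=36|1=37
after shr eax, 2: eax=37>>2=9
after mov eax, [ebx]: eax=M[208]=-7
after add eax, 8: eax=(-7)+8=1
after add ebx, 4: ebx=208+4=212
after sub edi, 1: edi=6-1=5
cmp edi, 1  (cmp 5,1)
jg top: taken
after or eax, 1: eax=1|1=1
after shr eax, 2: eax=1>>2=0
after mov eax, [ebx]: eax=M[212]=-3
after add eax, 8: eax=(-3)+8=5
after add ebx, 4: ebx=212+4=216
after sub edi, 1: edi=5-1=4
cmp edi, 1  (cmp 4,1)
After step 34: eax = 5.

5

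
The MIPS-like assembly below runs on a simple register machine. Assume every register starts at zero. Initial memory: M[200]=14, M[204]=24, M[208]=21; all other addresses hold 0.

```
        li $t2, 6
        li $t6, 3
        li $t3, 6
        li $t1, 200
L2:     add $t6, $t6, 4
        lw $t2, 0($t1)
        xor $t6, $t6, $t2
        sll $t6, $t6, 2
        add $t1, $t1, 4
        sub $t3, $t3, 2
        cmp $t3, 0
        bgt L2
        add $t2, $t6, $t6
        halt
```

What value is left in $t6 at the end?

836

li $t2, 6 → $t2=6
li $t6, 3 → $t6=3
li $t3, 6 → $t3=6
li $t1, 200 → $t1=200
add $t6, $t6, 4 → $t6=3+4=7
lw $t2, 0($t1) → $t2=M[200]=14
xor $t6, $t6, $t2 → $t6=7^14=9
sll $t6, $t6, 2 → $t6=9<<2=36
add $t1, $t1, 4 → $t1=200+4=204
sub $t3, $t3, 2 → $t3=6-2=4
cmp $t3, 0  (cmp 4,0)
bgt L2: taken
add $t6, $t6, 4 → $t6=36+4=40
lw $t2, 0($t1) → $t2=M[204]=24
xor $t6, $t6, $t2 → $t6=40^24=48
sll $t6, $t6, 2 → $t6=48<<2=192
add $t1, $t1, 4 → $t1=204+4=208
sub $t3, $t3, 2 → $t3=4-2=2
cmp $t3, 0  (cmp 2,0)
bgt L2: taken
add $t6, $t6, 4 → $t6=192+4=196
lw $t2, 0($t1) → $t2=M[208]=21
xor $t6, $t6, $t2 → $t6=196^21=209
sll $t6, $t6, 2 → $t6=209<<2=836
add $t1, $t1, 4 → $t1=208+4=212
sub $t3, $t3, 2 → $t3=2-2=0
cmp $t3, 0  (cmp 0,0)
bgt L2: not taken
add $t2, $t6, $t6 → $t2=836+836=1672
halt.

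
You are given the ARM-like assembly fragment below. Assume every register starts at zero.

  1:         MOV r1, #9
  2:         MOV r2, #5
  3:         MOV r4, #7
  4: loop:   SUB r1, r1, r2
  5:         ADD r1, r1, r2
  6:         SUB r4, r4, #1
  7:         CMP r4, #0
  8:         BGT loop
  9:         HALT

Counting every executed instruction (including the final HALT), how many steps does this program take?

after MOV r1, #9: r1=9
after MOV r2, #5: r2=5
after MOV r4, #7: r4=7
after SUB r1, r1, r2: r1=9-5=4
after ADD r1, r1, r2: r1=4+5=9
after SUB r4, r4, #1: r4=7-1=6
CMP r4, #0  (cmp 6,0)
BGT loop: taken
after SUB r1, r1, r2: r1=9-5=4
after ADD r1, r1, r2: r1=4+5=9
after SUB r4, r4, #1: r4=6-1=5
CMP r4, #0  (cmp 5,0)
BGT loop: taken
after SUB r1, r1, r2: r1=9-5=4
after ADD r1, r1, r2: r1=4+5=9
after SUB r4, r4, #1: r4=5-1=4
CMP r4, #0  (cmp 4,0)
BGT loop: taken
after SUB r1, r1, r2: r1=9-5=4
after ADD r1, r1, r2: r1=4+5=9
after SUB r4, r4, #1: r4=4-1=3
CMP r4, #0  (cmp 3,0)
BGT loop: taken
after SUB r1, r1, r2: r1=9-5=4
after ADD r1, r1, r2: r1=4+5=9
after SUB r4, r4, #1: r4=3-1=2
CMP r4, #0  (cmp 2,0)
BGT loop: taken
after SUB r1, r1, r2: r1=9-5=4
after ADD r1, r1, r2: r1=4+5=9
after SUB r4, r4, #1: r4=2-1=1
CMP r4, #0  (cmp 1,0)
BGT loop: taken
after SUB r1, r1, r2: r1=9-5=4
after ADD r1, r1, r2: r1=4+5=9
after SUB r4, r4, #1: r4=1-1=0
CMP r4, #0  (cmp 0,0)
BGT loop: not taken
halt.
Total executed instructions: 39.

39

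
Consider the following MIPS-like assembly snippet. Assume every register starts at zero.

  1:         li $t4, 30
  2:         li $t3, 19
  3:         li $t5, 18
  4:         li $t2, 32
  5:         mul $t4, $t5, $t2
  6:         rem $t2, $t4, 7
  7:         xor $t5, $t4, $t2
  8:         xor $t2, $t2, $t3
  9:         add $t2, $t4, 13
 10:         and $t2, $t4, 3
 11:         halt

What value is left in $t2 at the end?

li $t4, 30 → $t4=30
li $t3, 19 → $t3=19
li $t5, 18 → $t5=18
li $t2, 32 → $t2=32
mul $t4, $t5, $t2 → $t4=18*32=576
rem $t2, $t4, 7 → $t2=576%7=2
xor $t5, $t4, $t2 → $t5=576^2=578
xor $t2, $t2, $t3 → $t2=2^19=17
add $t2, $t4, 13 → $t2=576+13=589
and $t2, $t4, 3 → $t2=576&3=0
halt.

0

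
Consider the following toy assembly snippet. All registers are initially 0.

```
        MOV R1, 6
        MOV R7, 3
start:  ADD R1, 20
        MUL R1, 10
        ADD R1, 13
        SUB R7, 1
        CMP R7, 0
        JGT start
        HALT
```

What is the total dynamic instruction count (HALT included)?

MOV R1, 6 → R1=6
MOV R7, 3 → R7=3
ADD R1, 20 → R1=6+20=26
MUL R1, 10 → R1=26*10=260
ADD R1, 13 → R1=260+13=273
SUB R7, 1 → R7=3-1=2
CMP R7, 0  (cmp 2,0)
JGT start: taken
ADD R1, 20 → R1=273+20=293
MUL R1, 10 → R1=293*10=2930
ADD R1, 13 → R1=2930+13=2943
SUB R7, 1 → R7=2-1=1
CMP R7, 0  (cmp 1,0)
JGT start: taken
ADD R1, 20 → R1=2943+20=2963
MUL R1, 10 → R1=2963*10=29630
ADD R1, 13 → R1=29630+13=29643
SUB R7, 1 → R7=1-1=0
CMP R7, 0  (cmp 0,0)
JGT start: not taken
halt.
Total executed instructions: 21.

21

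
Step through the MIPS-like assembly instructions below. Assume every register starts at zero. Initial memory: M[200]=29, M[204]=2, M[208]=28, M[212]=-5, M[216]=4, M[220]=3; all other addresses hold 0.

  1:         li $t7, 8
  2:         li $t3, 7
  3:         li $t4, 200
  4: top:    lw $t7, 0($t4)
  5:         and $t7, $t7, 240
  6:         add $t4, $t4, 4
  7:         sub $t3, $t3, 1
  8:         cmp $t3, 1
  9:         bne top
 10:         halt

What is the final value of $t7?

0

$t7=8
$t3=7
$t4=200
$t7=M[200]=29
$t7=29&240=16
$t4=200+4=204
$t3=7-1=6
cmp $t3, 1  (cmp 6,1)
bne top: taken
$t7=M[204]=2
$t7=2&240=0
$t4=204+4=208
$t3=6-1=5
cmp $t3, 1  (cmp 5,1)
bne top: taken
$t7=M[208]=28
$t7=28&240=16
$t4=208+4=212
$t3=5-1=4
cmp $t3, 1  (cmp 4,1)
bne top: taken
$t7=M[212]=-5
$t7=(-5)&240=240
$t4=212+4=216
$t3=4-1=3
cmp $t3, 1  (cmp 3,1)
bne top: taken
$t7=M[216]=4
$t7=4&240=0
$t4=216+4=220
$t3=3-1=2
cmp $t3, 1  (cmp 2,1)
bne top: taken
$t7=M[220]=3
$t7=3&240=0
$t4=220+4=224
$t3=2-1=1
cmp $t3, 1  (cmp 1,1)
bne top: not taken
halt.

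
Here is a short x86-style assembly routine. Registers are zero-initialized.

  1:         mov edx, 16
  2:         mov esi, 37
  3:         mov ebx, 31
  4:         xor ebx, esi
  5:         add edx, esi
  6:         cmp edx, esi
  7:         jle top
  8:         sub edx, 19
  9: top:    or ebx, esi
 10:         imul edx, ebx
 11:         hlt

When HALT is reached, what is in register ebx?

63

edx=16
esi=37
ebx=31
ebx=31^37=58
edx=16+37=53
cmp edx, esi  (cmp 53,37)
jle top: not taken
edx=53-19=34
ebx=58|37=63
edx=34*63=2142
halt.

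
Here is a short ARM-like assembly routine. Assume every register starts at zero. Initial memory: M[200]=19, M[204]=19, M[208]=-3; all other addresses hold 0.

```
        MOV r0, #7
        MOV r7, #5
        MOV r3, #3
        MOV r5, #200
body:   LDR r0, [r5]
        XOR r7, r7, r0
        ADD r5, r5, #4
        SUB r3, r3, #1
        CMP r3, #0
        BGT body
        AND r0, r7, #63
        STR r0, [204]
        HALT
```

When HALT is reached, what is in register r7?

-8

after MOV r0, #7: r0=7
after MOV r7, #5: r7=5
after MOV r3, #3: r3=3
after MOV r5, #200: r5=200
after LDR r0, [r5]: r0=M[200]=19
after XOR r7, r7, r0: r7=5^19=22
after ADD r5, r5, #4: r5=200+4=204
after SUB r3, r3, #1: r3=3-1=2
CMP r3, #0  (cmp 2,0)
BGT body: taken
after LDR r0, [r5]: r0=M[204]=19
after XOR r7, r7, r0: r7=22^19=5
after ADD r5, r5, #4: r5=204+4=208
after SUB r3, r3, #1: r3=2-1=1
CMP r3, #0  (cmp 1,0)
BGT body: taken
after LDR r0, [r5]: r0=M[208]=-3
after XOR r7, r7, r0: r7=5^(-3)=-8
after ADD r5, r5, #4: r5=208+4=212
after SUB r3, r3, #1: r3=1-1=0
CMP r3, #0  (cmp 0,0)
BGT body: not taken
after AND r0, r7, #63: r0=(-8)&63=56
STR r0, [204] → M[204]=56
halt.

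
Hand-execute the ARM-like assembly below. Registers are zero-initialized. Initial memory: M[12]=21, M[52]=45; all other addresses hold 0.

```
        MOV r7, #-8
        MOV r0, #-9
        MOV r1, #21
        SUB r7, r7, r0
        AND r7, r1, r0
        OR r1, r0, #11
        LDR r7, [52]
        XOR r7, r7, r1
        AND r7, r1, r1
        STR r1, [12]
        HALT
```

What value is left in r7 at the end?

MOV r7, #-8 → r7=-8
MOV r0, #-9 → r0=-9
MOV r1, #21 → r1=21
SUB r7, r7, r0 → r7=(-8)-(-9)=1
AND r7, r1, r0 → r7=21&(-9)=21
OR r1, r0, #11 → r1=(-9)|11=-1
LDR r7, [52] → r7=M[52]=45
XOR r7, r7, r1 → r7=45^(-1)=-46
AND r7, r1, r1 → r7=(-1)&(-1)=-1
STR r1, [12] → M[12]=-1
halt.

-1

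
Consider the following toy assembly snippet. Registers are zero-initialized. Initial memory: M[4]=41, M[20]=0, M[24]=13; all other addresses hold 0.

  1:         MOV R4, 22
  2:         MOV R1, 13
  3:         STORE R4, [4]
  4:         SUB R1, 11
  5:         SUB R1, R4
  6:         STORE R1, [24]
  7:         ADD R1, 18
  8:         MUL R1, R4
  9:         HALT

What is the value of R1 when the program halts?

R4=22
R1=13
STORE R4, [4] → M[4]=22
R1=13-11=2
R1=2-22=-20
STORE R1, [24] → M[24]=-20
R1=(-20)+18=-2
R1=(-2)*22=-44
halt.

-44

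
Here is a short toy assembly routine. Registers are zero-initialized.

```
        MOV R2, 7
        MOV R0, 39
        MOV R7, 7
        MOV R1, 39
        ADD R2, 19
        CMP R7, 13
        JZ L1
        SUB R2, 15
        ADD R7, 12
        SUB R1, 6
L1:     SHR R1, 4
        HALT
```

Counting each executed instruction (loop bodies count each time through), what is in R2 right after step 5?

after MOV R2, 7: R2=7
after MOV R0, 39: R0=39
after MOV R7, 7: R7=7
after MOV R1, 39: R1=39
after ADD R2, 19: R2=7+19=26
After step 5: R2 = 26.

26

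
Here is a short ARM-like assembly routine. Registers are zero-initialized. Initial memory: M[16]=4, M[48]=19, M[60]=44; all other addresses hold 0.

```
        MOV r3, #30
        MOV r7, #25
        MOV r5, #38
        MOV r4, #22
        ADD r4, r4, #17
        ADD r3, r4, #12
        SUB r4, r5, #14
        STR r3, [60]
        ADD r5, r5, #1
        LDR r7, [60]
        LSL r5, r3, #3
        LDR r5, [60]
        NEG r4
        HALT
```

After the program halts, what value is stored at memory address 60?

51

r3=30
r7=25
r5=38
r4=22
r4=22+17=39
r3=39+12=51
r4=38-14=24
STR r3, [60] → M[60]=51
r5=38+1=39
r7=M[60]=51
r5=51<<3=408
r5=M[60]=51
r4=-(24)=-24
halt.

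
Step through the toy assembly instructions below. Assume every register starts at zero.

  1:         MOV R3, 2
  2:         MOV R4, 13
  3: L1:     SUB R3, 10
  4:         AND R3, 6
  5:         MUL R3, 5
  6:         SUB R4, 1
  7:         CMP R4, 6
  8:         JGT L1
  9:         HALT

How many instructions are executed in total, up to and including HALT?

MOV R3, 2 → R3=2
MOV R4, 13 → R4=13
SUB R3, 10 → R3=2-10=-8
AND R3, 6 → R3=(-8)&6=0
MUL R3, 5 → R3=0*5=0
SUB R4, 1 → R4=13-1=12
CMP R4, 6  (cmp 12,6)
JGT L1: taken
SUB R3, 10 → R3=0-10=-10
AND R3, 6 → R3=(-10)&6=6
MUL R3, 5 → R3=6*5=30
SUB R4, 1 → R4=12-1=11
CMP R4, 6  (cmp 11,6)
JGT L1: taken
SUB R3, 10 → R3=30-10=20
AND R3, 6 → R3=20&6=4
MUL R3, 5 → R3=4*5=20
SUB R4, 1 → R4=11-1=10
CMP R4, 6  (cmp 10,6)
JGT L1: taken
SUB R3, 10 → R3=20-10=10
AND R3, 6 → R3=10&6=2
MUL R3, 5 → R3=2*5=10
SUB R4, 1 → R4=10-1=9
CMP R4, 6  (cmp 9,6)
JGT L1: taken
SUB R3, 10 → R3=10-10=0
AND R3, 6 → R3=0&6=0
MUL R3, 5 → R3=0*5=0
SUB R4, 1 → R4=9-1=8
CMP R4, 6  (cmp 8,6)
JGT L1: taken
SUB R3, 10 → R3=0-10=-10
AND R3, 6 → R3=(-10)&6=6
MUL R3, 5 → R3=6*5=30
SUB R4, 1 → R4=8-1=7
CMP R4, 6  (cmp 7,6)
JGT L1: taken
SUB R3, 10 → R3=30-10=20
AND R3, 6 → R3=20&6=4
MUL R3, 5 → R3=4*5=20
SUB R4, 1 → R4=7-1=6
CMP R4, 6  (cmp 6,6)
JGT L1: not taken
halt.
Total executed instructions: 45.

45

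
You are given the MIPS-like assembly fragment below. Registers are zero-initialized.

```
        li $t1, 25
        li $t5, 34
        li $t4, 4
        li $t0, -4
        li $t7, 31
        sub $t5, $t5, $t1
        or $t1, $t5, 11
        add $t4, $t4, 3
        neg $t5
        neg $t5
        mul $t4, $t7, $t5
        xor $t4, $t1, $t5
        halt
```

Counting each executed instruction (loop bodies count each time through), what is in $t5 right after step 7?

li $t1, 25 → $t1=25
li $t5, 34 → $t5=34
li $t4, 4 → $t4=4
li $t0, -4 → $t0=-4
li $t7, 31 → $t7=31
sub $t5, $t5, $t1 → $t5=34-25=9
or $t1, $t5, 11 → $t1=9|11=11
After step 7: $t5 = 9.

9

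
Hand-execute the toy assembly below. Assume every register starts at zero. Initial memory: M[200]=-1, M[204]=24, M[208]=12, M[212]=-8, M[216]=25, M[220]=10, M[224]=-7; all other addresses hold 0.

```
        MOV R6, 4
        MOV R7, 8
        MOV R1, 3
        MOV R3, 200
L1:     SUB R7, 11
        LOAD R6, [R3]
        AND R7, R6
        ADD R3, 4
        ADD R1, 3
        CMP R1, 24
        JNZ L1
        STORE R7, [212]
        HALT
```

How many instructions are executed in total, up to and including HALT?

55

after MOV R6, 4: R6=4
after MOV R7, 8: R7=8
after MOV R1, 3: R1=3
after MOV R3, 200: R3=200
after SUB R7, 11: R7=8-11=-3
after LOAD R6, [R3]: R6=M[200]=-1
after AND R7, R6: R7=(-3)&(-1)=-3
after ADD R3, 4: R3=200+4=204
after ADD R1, 3: R1=3+3=6
CMP R1, 24  (cmp 6,24)
JNZ L1: taken
after SUB R7, 11: R7=(-3)-11=-14
after LOAD R6, [R3]: R6=M[204]=24
after AND R7, R6: R7=(-14)&24=16
after ADD R3, 4: R3=204+4=208
after ADD R1, 3: R1=6+3=9
CMP R1, 24  (cmp 9,24)
JNZ L1: taken
after SUB R7, 11: R7=16-11=5
after LOAD R6, [R3]: R6=M[208]=12
after AND R7, R6: R7=5&12=4
after ADD R3, 4: R3=208+4=212
after ADD R1, 3: R1=9+3=12
CMP R1, 24  (cmp 12,24)
JNZ L1: taken
after SUB R7, 11: R7=4-11=-7
after LOAD R6, [R3]: R6=M[212]=-8
after AND R7, R6: R7=(-7)&(-8)=-8
after ADD R3, 4: R3=212+4=216
after ADD R1, 3: R1=12+3=15
CMP R1, 24  (cmp 15,24)
JNZ L1: taken
after SUB R7, 11: R7=(-8)-11=-19
after LOAD R6, [R3]: R6=M[216]=25
after AND R7, R6: R7=(-19)&25=9
after ADD R3, 4: R3=216+4=220
after ADD R1, 3: R1=15+3=18
CMP R1, 24  (cmp 18,24)
JNZ L1: taken
after SUB R7, 11: R7=9-11=-2
after LOAD R6, [R3]: R6=M[220]=10
after AND R7, R6: R7=(-2)&10=10
after ADD R3, 4: R3=220+4=224
after ADD R1, 3: R1=18+3=21
CMP R1, 24  (cmp 21,24)
JNZ L1: taken
after SUB R7, 11: R7=10-11=-1
after LOAD R6, [R3]: R6=M[224]=-7
after AND R7, R6: R7=(-1)&(-7)=-7
after ADD R3, 4: R3=224+4=228
after ADD R1, 3: R1=21+3=24
CMP R1, 24  (cmp 24,24)
JNZ L1: not taken
STORE R7, [212] → M[212]=-7
halt.
Total executed instructions: 55.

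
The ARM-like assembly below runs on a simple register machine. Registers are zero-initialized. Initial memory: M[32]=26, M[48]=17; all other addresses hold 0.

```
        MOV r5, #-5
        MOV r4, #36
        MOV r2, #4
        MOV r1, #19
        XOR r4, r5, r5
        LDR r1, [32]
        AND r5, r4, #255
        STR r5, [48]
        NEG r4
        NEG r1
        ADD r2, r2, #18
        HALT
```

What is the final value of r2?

after MOV r5, #-5: r5=-5
after MOV r4, #36: r4=36
after MOV r2, #4: r2=4
after MOV r1, #19: r1=19
after XOR r4, r5, r5: r4=(-5)^(-5)=0
after LDR r1, [32]: r1=M[32]=26
after AND r5, r4, #255: r5=0&255=0
STR r5, [48] → M[48]=0
after NEG r4: r4=-(0)=0
after NEG r1: r1=-(26)=-26
after ADD r2, r2, #18: r2=4+18=22
halt.

22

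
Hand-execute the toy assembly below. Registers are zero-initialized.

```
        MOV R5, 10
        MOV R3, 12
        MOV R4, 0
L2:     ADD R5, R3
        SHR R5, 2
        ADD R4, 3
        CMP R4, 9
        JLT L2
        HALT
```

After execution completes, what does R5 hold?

4

R5=10
R3=12
R4=0
R5=10+12=22
R5=22>>2=5
R4=0+3=3
CMP R4, 9  (cmp 3,9)
JLT L2: taken
R5=5+12=17
R5=17>>2=4
R4=3+3=6
CMP R4, 9  (cmp 6,9)
JLT L2: taken
R5=4+12=16
R5=16>>2=4
R4=6+3=9
CMP R4, 9  (cmp 9,9)
JLT L2: not taken
halt.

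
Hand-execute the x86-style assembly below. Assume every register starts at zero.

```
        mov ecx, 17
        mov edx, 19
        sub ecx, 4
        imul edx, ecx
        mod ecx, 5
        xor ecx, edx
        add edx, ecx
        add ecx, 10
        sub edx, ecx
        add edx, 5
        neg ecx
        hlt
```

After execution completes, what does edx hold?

242

after mov ecx, 17: ecx=17
after mov edx, 19: edx=19
after sub ecx, 4: ecx=17-4=13
after imul edx, ecx: edx=19*13=247
after mod ecx, 5: ecx=13%5=3
after xor ecx, edx: ecx=3^247=244
after add edx, ecx: edx=247+244=491
after add ecx, 10: ecx=244+10=254
after sub edx, ecx: edx=491-254=237
after add edx, 5: edx=237+5=242
after neg ecx: ecx=-(254)=-254
halt.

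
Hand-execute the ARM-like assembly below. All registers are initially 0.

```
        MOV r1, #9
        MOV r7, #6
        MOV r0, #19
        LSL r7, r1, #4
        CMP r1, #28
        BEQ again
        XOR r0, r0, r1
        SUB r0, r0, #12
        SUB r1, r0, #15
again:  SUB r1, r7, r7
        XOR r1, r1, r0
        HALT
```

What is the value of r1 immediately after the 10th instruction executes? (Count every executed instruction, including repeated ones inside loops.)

after MOV r1, #9: r1=9
after MOV r7, #6: r7=6
after MOV r0, #19: r0=19
after LSL r7, r1, #4: r7=9<<4=144
CMP r1, #28  (cmp 9,28)
BEQ again: not taken
after XOR r0, r0, r1: r0=19^9=26
after SUB r0, r0, #12: r0=26-12=14
after SUB r1, r0, #15: r1=14-15=-1
after SUB r1, r7, r7: r1=144-144=0
After step 10: r1 = 0.

0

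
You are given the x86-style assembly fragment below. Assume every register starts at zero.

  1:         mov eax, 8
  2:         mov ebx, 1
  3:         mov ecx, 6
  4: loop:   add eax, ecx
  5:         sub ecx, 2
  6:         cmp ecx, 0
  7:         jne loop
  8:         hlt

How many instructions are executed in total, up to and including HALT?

eax=8
ebx=1
ecx=6
eax=8+6=14
ecx=6-2=4
cmp ecx, 0  (cmp 4,0)
jne loop: taken
eax=14+4=18
ecx=4-2=2
cmp ecx, 0  (cmp 2,0)
jne loop: taken
eax=18+2=20
ecx=2-2=0
cmp ecx, 0  (cmp 0,0)
jne loop: not taken
halt.
Total executed instructions: 16.

16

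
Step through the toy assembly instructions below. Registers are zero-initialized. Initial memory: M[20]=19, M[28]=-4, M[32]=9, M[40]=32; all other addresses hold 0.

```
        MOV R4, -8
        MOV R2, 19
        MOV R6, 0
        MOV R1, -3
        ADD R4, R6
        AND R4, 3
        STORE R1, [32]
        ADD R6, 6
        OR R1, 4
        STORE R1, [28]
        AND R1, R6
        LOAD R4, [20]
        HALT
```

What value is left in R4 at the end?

MOV R4, -8 → R4=-8
MOV R2, 19 → R2=19
MOV R6, 0 → R6=0
MOV R1, -3 → R1=-3
ADD R4, R6 → R4=(-8)+0=-8
AND R4, 3 → R4=(-8)&3=0
STORE R1, [32] → M[32]=-3
ADD R6, 6 → R6=0+6=6
OR R1, 4 → R1=(-3)|4=-3
STORE R1, [28] → M[28]=-3
AND R1, R6 → R1=(-3)&6=4
LOAD R4, [20] → R4=M[20]=19
halt.

19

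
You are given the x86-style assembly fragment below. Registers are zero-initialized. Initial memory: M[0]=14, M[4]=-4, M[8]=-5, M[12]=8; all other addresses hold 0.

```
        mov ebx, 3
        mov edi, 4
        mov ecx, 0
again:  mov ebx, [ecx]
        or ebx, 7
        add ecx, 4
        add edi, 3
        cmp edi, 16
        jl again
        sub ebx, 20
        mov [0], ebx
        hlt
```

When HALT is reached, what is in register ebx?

-5

after mov ebx, 3: ebx=3
after mov edi, 4: edi=4
after mov ecx, 0: ecx=0
after mov ebx, [ecx]: ebx=M[0]=14
after or ebx, 7: ebx=14|7=15
after add ecx, 4: ecx=0+4=4
after add edi, 3: edi=4+3=7
cmp edi, 16  (cmp 7,16)
jl again: taken
after mov ebx, [ecx]: ebx=M[4]=-4
after or ebx, 7: ebx=(-4)|7=-1
after add ecx, 4: ecx=4+4=8
after add edi, 3: edi=7+3=10
cmp edi, 16  (cmp 10,16)
jl again: taken
after mov ebx, [ecx]: ebx=M[8]=-5
after or ebx, 7: ebx=(-5)|7=-1
after add ecx, 4: ecx=8+4=12
after add edi, 3: edi=10+3=13
cmp edi, 16  (cmp 13,16)
jl again: taken
after mov ebx, [ecx]: ebx=M[12]=8
after or ebx, 7: ebx=8|7=15
after add ecx, 4: ecx=12+4=16
after add edi, 3: edi=13+3=16
cmp edi, 16  (cmp 16,16)
jl again: not taken
after sub ebx, 20: ebx=15-20=-5
mov [0], ebx → M[0]=-5
halt.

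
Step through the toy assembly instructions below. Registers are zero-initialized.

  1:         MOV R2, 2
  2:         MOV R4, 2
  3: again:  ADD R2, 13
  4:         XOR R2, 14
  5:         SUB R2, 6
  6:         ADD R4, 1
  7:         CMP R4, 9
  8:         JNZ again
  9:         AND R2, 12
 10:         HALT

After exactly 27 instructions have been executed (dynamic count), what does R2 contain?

11

MOV R2, 2 → R2=2
MOV R4, 2 → R4=2
ADD R2, 13 → R2=2+13=15
XOR R2, 14 → R2=15^14=1
SUB R2, 6 → R2=1-6=-5
ADD R4, 1 → R4=2+1=3
CMP R4, 9  (cmp 3,9)
JNZ again: taken
ADD R2, 13 → R2=(-5)+13=8
XOR R2, 14 → R2=8^14=6
SUB R2, 6 → R2=6-6=0
ADD R4, 1 → R4=3+1=4
CMP R4, 9  (cmp 4,9)
JNZ again: taken
ADD R2, 13 → R2=0+13=13
XOR R2, 14 → R2=13^14=3
SUB R2, 6 → R2=3-6=-3
ADD R4, 1 → R4=4+1=5
CMP R4, 9  (cmp 5,9)
JNZ again: taken
ADD R2, 13 → R2=(-3)+13=10
XOR R2, 14 → R2=10^14=4
SUB R2, 6 → R2=4-6=-2
ADD R4, 1 → R4=5+1=6
CMP R4, 9  (cmp 6,9)
JNZ again: taken
ADD R2, 13 → R2=(-2)+13=11
After step 27: R2 = 11.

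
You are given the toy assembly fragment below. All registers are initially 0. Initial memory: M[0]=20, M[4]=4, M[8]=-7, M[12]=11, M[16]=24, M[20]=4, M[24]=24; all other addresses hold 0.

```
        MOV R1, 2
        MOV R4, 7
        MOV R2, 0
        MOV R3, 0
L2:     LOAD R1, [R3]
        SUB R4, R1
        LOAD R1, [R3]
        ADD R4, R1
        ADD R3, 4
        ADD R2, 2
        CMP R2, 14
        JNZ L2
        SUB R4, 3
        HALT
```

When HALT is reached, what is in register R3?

28

R1=2
R4=7
R2=0
R3=0
R1=M[0]=20
R4=7-20=-13
R1=M[0]=20
R4=(-13)+20=7
R3=0+4=4
R2=0+2=2
CMP R2, 14  (cmp 2,14)
JNZ L2: taken
R1=M[4]=4
R4=7-4=3
R1=M[4]=4
R4=3+4=7
R3=4+4=8
R2=2+2=4
CMP R2, 14  (cmp 4,14)
JNZ L2: taken
R1=M[8]=-7
R4=7-(-7)=14
R1=M[8]=-7
R4=14+(-7)=7
R3=8+4=12
R2=4+2=6
CMP R2, 14  (cmp 6,14)
JNZ L2: taken
R1=M[12]=11
R4=7-11=-4
R1=M[12]=11
R4=(-4)+11=7
R3=12+4=16
R2=6+2=8
CMP R2, 14  (cmp 8,14)
JNZ L2: taken
R1=M[16]=24
R4=7-24=-17
R1=M[16]=24
R4=(-17)+24=7
R3=16+4=20
R2=8+2=10
CMP R2, 14  (cmp 10,14)
JNZ L2: taken
R1=M[20]=4
R4=7-4=3
R1=M[20]=4
R4=3+4=7
R3=20+4=24
R2=10+2=12
CMP R2, 14  (cmp 12,14)
JNZ L2: taken
R1=M[24]=24
R4=7-24=-17
R1=M[24]=24
R4=(-17)+24=7
R3=24+4=28
R2=12+2=14
CMP R2, 14  (cmp 14,14)
JNZ L2: not taken
R4=7-3=4
halt.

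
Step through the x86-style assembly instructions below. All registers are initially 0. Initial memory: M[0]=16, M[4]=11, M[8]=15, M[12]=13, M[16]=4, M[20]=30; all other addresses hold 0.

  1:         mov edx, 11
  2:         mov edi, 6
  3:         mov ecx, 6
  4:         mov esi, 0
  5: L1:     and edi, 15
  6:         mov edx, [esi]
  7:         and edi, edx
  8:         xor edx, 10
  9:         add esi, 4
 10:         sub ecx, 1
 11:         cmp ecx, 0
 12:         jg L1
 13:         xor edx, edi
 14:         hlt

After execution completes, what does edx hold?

20

after mov edx, 11: edx=11
after mov edi, 6: edi=6
after mov ecx, 6: ecx=6
after mov esi, 0: esi=0
after and edi, 15: edi=6&15=6
after mov edx, [esi]: edx=M[0]=16
after and edi, edx: edi=6&16=0
after xor edx, 10: edx=16^10=26
after add esi, 4: esi=0+4=4
after sub ecx, 1: ecx=6-1=5
cmp ecx, 0  (cmp 5,0)
jg L1: taken
after and edi, 15: edi=0&15=0
after mov edx, [esi]: edx=M[4]=11
after and edi, edx: edi=0&11=0
after xor edx, 10: edx=11^10=1
after add esi, 4: esi=4+4=8
after sub ecx, 1: ecx=5-1=4
cmp ecx, 0  (cmp 4,0)
jg L1: taken
after and edi, 15: edi=0&15=0
after mov edx, [esi]: edx=M[8]=15
after and edi, edx: edi=0&15=0
after xor edx, 10: edx=15^10=5
after add esi, 4: esi=8+4=12
after sub ecx, 1: ecx=4-1=3
cmp ecx, 0  (cmp 3,0)
jg L1: taken
after and edi, 15: edi=0&15=0
after mov edx, [esi]: edx=M[12]=13
after and edi, edx: edi=0&13=0
after xor edx, 10: edx=13^10=7
after add esi, 4: esi=12+4=16
after sub ecx, 1: ecx=3-1=2
cmp ecx, 0  (cmp 2,0)
jg L1: taken
after and edi, 15: edi=0&15=0
after mov edx, [esi]: edx=M[16]=4
after and edi, edx: edi=0&4=0
after xor edx, 10: edx=4^10=14
after add esi, 4: esi=16+4=20
after sub ecx, 1: ecx=2-1=1
cmp ecx, 0  (cmp 1,0)
jg L1: taken
after and edi, 15: edi=0&15=0
after mov edx, [esi]: edx=M[20]=30
after and edi, edx: edi=0&30=0
after xor edx, 10: edx=30^10=20
after add esi, 4: esi=20+4=24
after sub ecx, 1: ecx=1-1=0
cmp ecx, 0  (cmp 0,0)
jg L1: not taken
after xor edx, edi: edx=20^0=20
halt.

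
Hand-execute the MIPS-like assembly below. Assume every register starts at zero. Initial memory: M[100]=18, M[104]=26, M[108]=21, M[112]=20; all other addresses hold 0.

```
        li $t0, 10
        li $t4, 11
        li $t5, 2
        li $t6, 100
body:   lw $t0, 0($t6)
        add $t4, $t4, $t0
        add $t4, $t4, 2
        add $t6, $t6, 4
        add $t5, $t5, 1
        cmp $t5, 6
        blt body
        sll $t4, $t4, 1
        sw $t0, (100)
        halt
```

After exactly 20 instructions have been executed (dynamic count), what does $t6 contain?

li $t0, 10 → $t0=10
li $t4, 11 → $t4=11
li $t5, 2 → $t5=2
li $t6, 100 → $t6=100
lw $t0, 0($t6) → $t0=M[100]=18
add $t4, $t4, $t0 → $t4=11+18=29
add $t4, $t4, 2 → $t4=29+2=31
add $t6, $t6, 4 → $t6=100+4=104
add $t5, $t5, 1 → $t5=2+1=3
cmp $t5, 6  (cmp 3,6)
blt body: taken
lw $t0, 0($t6) → $t0=M[104]=26
add $t4, $t4, $t0 → $t4=31+26=57
add $t4, $t4, 2 → $t4=57+2=59
add $t6, $t6, 4 → $t6=104+4=108
add $t5, $t5, 1 → $t5=3+1=4
cmp $t5, 6  (cmp 4,6)
blt body: taken
lw $t0, 0($t6) → $t0=M[108]=21
add $t4, $t4, $t0 → $t4=59+21=80
After step 20: $t6 = 108.

108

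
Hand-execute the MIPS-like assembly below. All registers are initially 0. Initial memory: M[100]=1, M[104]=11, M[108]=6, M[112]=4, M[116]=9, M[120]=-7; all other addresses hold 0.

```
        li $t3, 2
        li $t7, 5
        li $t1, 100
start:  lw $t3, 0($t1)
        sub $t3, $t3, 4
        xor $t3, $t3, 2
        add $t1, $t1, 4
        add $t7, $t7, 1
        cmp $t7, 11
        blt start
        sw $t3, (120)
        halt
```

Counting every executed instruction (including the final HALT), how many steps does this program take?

$t3=2
$t7=5
$t1=100
$t3=M[100]=1
$t3=1-4=-3
$t3=(-3)^2=-1
$t1=100+4=104
$t7=5+1=6
cmp $t7, 11  (cmp 6,11)
blt start: taken
$t3=M[104]=11
$t3=11-4=7
$t3=7^2=5
$t1=104+4=108
$t7=6+1=7
cmp $t7, 11  (cmp 7,11)
blt start: taken
$t3=M[108]=6
$t3=6-4=2
$t3=2^2=0
$t1=108+4=112
$t7=7+1=8
cmp $t7, 11  (cmp 8,11)
blt start: taken
$t3=M[112]=4
$t3=4-4=0
$t3=0^2=2
$t1=112+4=116
$t7=8+1=9
cmp $t7, 11  (cmp 9,11)
blt start: taken
$t3=M[116]=9
$t3=9-4=5
$t3=5^2=7
$t1=116+4=120
$t7=9+1=10
cmp $t7, 11  (cmp 10,11)
blt start: taken
$t3=M[120]=-7
$t3=(-7)-4=-11
$t3=(-11)^2=-9
$t1=120+4=124
$t7=10+1=11
cmp $t7, 11  (cmp 11,11)
blt start: not taken
sw $t3, (120) → M[120]=-9
halt.
Total executed instructions: 47.

47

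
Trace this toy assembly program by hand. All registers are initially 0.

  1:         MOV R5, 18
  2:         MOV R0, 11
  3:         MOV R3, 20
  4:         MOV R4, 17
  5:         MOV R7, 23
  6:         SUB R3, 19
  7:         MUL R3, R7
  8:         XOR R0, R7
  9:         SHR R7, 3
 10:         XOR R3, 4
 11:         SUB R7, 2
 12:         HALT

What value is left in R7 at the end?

MOV R5, 18 → R5=18
MOV R0, 11 → R0=11
MOV R3, 20 → R3=20
MOV R4, 17 → R4=17
MOV R7, 23 → R7=23
SUB R3, 19 → R3=20-19=1
MUL R3, R7 → R3=1*23=23
XOR R0, R7 → R0=11^23=28
SHR R7, 3 → R7=23>>3=2
XOR R3, 4 → R3=23^4=19
SUB R7, 2 → R7=2-2=0
halt.

0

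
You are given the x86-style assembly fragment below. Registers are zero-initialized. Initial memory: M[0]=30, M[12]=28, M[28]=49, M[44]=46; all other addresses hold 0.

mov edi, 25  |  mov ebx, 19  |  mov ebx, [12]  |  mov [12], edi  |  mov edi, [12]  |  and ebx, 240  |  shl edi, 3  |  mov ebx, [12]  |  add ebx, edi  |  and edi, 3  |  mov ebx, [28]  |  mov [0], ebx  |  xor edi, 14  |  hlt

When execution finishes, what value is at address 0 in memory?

edi=25
ebx=19
ebx=M[12]=28
mov [12], edi → M[12]=25
edi=M[12]=25
ebx=28&240=16
edi=25<<3=200
ebx=M[12]=25
ebx=25+200=225
edi=200&3=0
ebx=M[28]=49
mov [0], ebx → M[0]=49
edi=0^14=14
halt.

49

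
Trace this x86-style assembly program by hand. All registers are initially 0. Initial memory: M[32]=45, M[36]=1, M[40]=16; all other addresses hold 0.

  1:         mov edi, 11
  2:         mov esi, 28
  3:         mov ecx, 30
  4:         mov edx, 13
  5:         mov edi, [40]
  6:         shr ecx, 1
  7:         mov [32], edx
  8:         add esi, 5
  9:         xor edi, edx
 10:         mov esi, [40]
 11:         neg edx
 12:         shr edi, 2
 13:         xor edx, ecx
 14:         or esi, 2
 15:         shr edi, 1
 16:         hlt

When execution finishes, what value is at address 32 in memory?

13

mov edi, 11 → edi=11
mov esi, 28 → esi=28
mov ecx, 30 → ecx=30
mov edx, 13 → edx=13
mov edi, [40] → edi=M[40]=16
shr ecx, 1 → ecx=30>>1=15
mov [32], edx → M[32]=13
add esi, 5 → esi=28+5=33
xor edi, edx → edi=16^13=29
mov esi, [40] → esi=M[40]=16
neg edx → edx=-(13)=-13
shr edi, 2 → edi=29>>2=7
xor edx, ecx → edx=(-13)^15=-4
or esi, 2 → esi=16|2=18
shr edi, 1 → edi=7>>1=3
halt.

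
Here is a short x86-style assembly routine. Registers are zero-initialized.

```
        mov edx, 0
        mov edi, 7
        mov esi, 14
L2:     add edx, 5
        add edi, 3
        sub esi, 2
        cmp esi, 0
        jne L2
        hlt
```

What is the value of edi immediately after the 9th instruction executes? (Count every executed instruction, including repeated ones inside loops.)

10

edx=0
edi=7
esi=14
edx=0+5=5
edi=7+3=10
esi=14-2=12
cmp esi, 0  (cmp 12,0)
jne L2: taken
edx=5+5=10
After step 9: edi = 10.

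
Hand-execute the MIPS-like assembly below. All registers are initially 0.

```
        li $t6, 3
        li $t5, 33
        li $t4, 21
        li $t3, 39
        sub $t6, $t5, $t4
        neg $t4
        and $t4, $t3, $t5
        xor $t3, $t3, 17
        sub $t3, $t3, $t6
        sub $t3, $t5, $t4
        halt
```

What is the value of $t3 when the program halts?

0

after li $t6, 3: $t6=3
after li $t5, 33: $t5=33
after li $t4, 21: $t4=21
after li $t3, 39: $t3=39
after sub $t6, $t5, $t4: $t6=33-21=12
after neg $t4: $t4=-(21)=-21
after and $t4, $t3, $t5: $t4=39&33=33
after xor $t3, $t3, 17: $t3=39^17=54
after sub $t3, $t3, $t6: $t3=54-12=42
after sub $t3, $t5, $t4: $t3=33-33=0
halt.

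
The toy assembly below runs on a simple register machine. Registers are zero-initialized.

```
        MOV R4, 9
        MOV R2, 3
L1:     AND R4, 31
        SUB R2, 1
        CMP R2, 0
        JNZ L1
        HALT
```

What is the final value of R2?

0

R4=9
R2=3
R4=9&31=9
R2=3-1=2
CMP R2, 0  (cmp 2,0)
JNZ L1: taken
R4=9&31=9
R2=2-1=1
CMP R2, 0  (cmp 1,0)
JNZ L1: taken
R4=9&31=9
R2=1-1=0
CMP R2, 0  (cmp 0,0)
JNZ L1: not taken
halt.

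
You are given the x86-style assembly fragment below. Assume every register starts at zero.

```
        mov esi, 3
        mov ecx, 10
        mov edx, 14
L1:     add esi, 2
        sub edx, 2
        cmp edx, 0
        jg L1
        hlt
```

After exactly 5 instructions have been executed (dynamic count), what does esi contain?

5

esi=3
ecx=10
edx=14
esi=3+2=5
edx=14-2=12
After step 5: esi = 5.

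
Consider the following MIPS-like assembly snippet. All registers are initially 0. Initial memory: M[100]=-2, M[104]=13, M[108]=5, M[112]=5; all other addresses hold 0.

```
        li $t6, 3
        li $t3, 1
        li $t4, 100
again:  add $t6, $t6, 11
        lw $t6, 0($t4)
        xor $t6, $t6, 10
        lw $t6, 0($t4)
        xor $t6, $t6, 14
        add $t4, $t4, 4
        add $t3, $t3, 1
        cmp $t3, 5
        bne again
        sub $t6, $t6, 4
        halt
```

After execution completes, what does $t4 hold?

$t6=3
$t3=1
$t4=100
$t6=3+11=14
$t6=M[100]=-2
$t6=(-2)^10=-12
$t6=M[100]=-2
$t6=(-2)^14=-16
$t4=100+4=104
$t3=1+1=2
cmp $t3, 5  (cmp 2,5)
bne again: taken
$t6=(-16)+11=-5
$t6=M[104]=13
$t6=13^10=7
$t6=M[104]=13
$t6=13^14=3
$t4=104+4=108
$t3=2+1=3
cmp $t3, 5  (cmp 3,5)
bne again: taken
$t6=3+11=14
$t6=M[108]=5
$t6=5^10=15
$t6=M[108]=5
$t6=5^14=11
$t4=108+4=112
$t3=3+1=4
cmp $t3, 5  (cmp 4,5)
bne again: taken
$t6=11+11=22
$t6=M[112]=5
$t6=5^10=15
$t6=M[112]=5
$t6=5^14=11
$t4=112+4=116
$t3=4+1=5
cmp $t3, 5  (cmp 5,5)
bne again: not taken
$t6=11-4=7
halt.

116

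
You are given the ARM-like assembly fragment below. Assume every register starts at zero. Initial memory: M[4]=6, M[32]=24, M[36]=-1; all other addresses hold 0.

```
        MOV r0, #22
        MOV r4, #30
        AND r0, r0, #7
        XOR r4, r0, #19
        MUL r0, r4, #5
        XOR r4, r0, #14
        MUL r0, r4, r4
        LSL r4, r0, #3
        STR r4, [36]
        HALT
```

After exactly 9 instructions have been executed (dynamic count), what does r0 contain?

10609

after MOV r0, #22: r0=22
after MOV r4, #30: r4=30
after AND r0, r0, #7: r0=22&7=6
after XOR r4, r0, #19: r4=6^19=21
after MUL r0, r4, #5: r0=21*5=105
after XOR r4, r0, #14: r4=105^14=103
after MUL r0, r4, r4: r0=103*103=10609
after LSL r4, r0, #3: r4=10609<<3=84872
STR r4, [36] → M[36]=84872
After step 9: r0 = 10609.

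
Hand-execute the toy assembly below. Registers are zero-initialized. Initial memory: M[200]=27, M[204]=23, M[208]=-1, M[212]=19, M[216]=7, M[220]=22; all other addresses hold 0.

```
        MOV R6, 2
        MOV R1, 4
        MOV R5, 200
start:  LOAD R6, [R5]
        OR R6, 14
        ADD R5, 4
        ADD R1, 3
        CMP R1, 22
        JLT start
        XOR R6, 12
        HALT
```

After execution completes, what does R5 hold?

MOV R6, 2 → R6=2
MOV R1, 4 → R1=4
MOV R5, 200 → R5=200
LOAD R6, [R5] → R6=M[200]=27
OR R6, 14 → R6=27|14=31
ADD R5, 4 → R5=200+4=204
ADD R1, 3 → R1=4+3=7
CMP R1, 22  (cmp 7,22)
JLT start: taken
LOAD R6, [R5] → R6=M[204]=23
OR R6, 14 → R6=23|14=31
ADD R5, 4 → R5=204+4=208
ADD R1, 3 → R1=7+3=10
CMP R1, 22  (cmp 10,22)
JLT start: taken
LOAD R6, [R5] → R6=M[208]=-1
OR R6, 14 → R6=(-1)|14=-1
ADD R5, 4 → R5=208+4=212
ADD R1, 3 → R1=10+3=13
CMP R1, 22  (cmp 13,22)
JLT start: taken
LOAD R6, [R5] → R6=M[212]=19
OR R6, 14 → R6=19|14=31
ADD R5, 4 → R5=212+4=216
ADD R1, 3 → R1=13+3=16
CMP R1, 22  (cmp 16,22)
JLT start: taken
LOAD R6, [R5] → R6=M[216]=7
OR R6, 14 → R6=7|14=15
ADD R5, 4 → R5=216+4=220
ADD R1, 3 → R1=16+3=19
CMP R1, 22  (cmp 19,22)
JLT start: taken
LOAD R6, [R5] → R6=M[220]=22
OR R6, 14 → R6=22|14=30
ADD R5, 4 → R5=220+4=224
ADD R1, 3 → R1=19+3=22
CMP R1, 22  (cmp 22,22)
JLT start: not taken
XOR R6, 12 → R6=30^12=18
halt.

224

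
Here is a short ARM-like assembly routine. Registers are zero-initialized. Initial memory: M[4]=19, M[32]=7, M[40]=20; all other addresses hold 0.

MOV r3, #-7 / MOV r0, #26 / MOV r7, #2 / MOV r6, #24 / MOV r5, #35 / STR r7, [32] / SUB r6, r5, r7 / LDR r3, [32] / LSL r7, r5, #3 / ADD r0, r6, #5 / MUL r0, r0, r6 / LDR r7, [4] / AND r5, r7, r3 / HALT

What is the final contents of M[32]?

2

after MOV r3, #-7: r3=-7
after MOV r0, #26: r0=26
after MOV r7, #2: r7=2
after MOV r6, #24: r6=24
after MOV r5, #35: r5=35
STR r7, [32] → M[32]=2
after SUB r6, r5, r7: r6=35-2=33
after LDR r3, [32]: r3=M[32]=2
after LSL r7, r5, #3: r7=35<<3=280
after ADD r0, r6, #5: r0=33+5=38
after MUL r0, r0, r6: r0=38*33=1254
after LDR r7, [4]: r7=M[4]=19
after AND r5, r7, r3: r5=19&2=2
halt.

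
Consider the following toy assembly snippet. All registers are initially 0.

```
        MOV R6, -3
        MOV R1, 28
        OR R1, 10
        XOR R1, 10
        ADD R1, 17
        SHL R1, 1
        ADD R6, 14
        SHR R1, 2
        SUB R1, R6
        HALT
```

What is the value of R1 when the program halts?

after MOV R6, -3: R6=-3
after MOV R1, 28: R1=28
after OR R1, 10: R1=28|10=30
after XOR R1, 10: R1=30^10=20
after ADD R1, 17: R1=20+17=37
after SHL R1, 1: R1=37<<1=74
after ADD R6, 14: R6=(-3)+14=11
after SHR R1, 2: R1=74>>2=18
after SUB R1, R6: R1=18-11=7
halt.

7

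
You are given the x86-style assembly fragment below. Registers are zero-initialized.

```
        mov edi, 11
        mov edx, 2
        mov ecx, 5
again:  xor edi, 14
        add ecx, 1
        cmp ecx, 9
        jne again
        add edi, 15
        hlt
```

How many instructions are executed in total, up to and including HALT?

21

mov edi, 11 → edi=11
mov edx, 2 → edx=2
mov ecx, 5 → ecx=5
xor edi, 14 → edi=11^14=5
add ecx, 1 → ecx=5+1=6
cmp ecx, 9  (cmp 6,9)
jne again: taken
xor edi, 14 → edi=5^14=11
add ecx, 1 → ecx=6+1=7
cmp ecx, 9  (cmp 7,9)
jne again: taken
xor edi, 14 → edi=11^14=5
add ecx, 1 → ecx=7+1=8
cmp ecx, 9  (cmp 8,9)
jne again: taken
xor edi, 14 → edi=5^14=11
add ecx, 1 → ecx=8+1=9
cmp ecx, 9  (cmp 9,9)
jne again: not taken
add edi, 15 → edi=11+15=26
halt.
Total executed instructions: 21.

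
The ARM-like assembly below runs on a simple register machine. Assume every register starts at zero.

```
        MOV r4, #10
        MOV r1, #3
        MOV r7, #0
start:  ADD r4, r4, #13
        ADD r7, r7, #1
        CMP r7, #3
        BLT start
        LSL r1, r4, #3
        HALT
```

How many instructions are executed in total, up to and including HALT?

r4=10
r1=3
r7=0
r4=10+13=23
r7=0+1=1
CMP r7, #3  (cmp 1,3)
BLT start: taken
r4=23+13=36
r7=1+1=2
CMP r7, #3  (cmp 2,3)
BLT start: taken
r4=36+13=49
r7=2+1=3
CMP r7, #3  (cmp 3,3)
BLT start: not taken
r1=49<<3=392
halt.
Total executed instructions: 17.

17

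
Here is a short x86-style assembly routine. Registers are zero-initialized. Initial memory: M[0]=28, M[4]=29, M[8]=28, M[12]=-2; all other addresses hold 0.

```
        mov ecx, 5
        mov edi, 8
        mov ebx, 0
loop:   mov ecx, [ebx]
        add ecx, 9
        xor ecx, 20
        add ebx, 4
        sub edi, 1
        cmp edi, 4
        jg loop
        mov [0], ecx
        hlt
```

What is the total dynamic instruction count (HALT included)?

33

ecx=5
edi=8
ebx=0
ecx=M[0]=28
ecx=28+9=37
ecx=37^20=49
ebx=0+4=4
edi=8-1=7
cmp edi, 4  (cmp 7,4)
jg loop: taken
ecx=M[4]=29
ecx=29+9=38
ecx=38^20=50
ebx=4+4=8
edi=7-1=6
cmp edi, 4  (cmp 6,4)
jg loop: taken
ecx=M[8]=28
ecx=28+9=37
ecx=37^20=49
ebx=8+4=12
edi=6-1=5
cmp edi, 4  (cmp 5,4)
jg loop: taken
ecx=M[12]=-2
ecx=(-2)+9=7
ecx=7^20=19
ebx=12+4=16
edi=5-1=4
cmp edi, 4  (cmp 4,4)
jg loop: not taken
mov [0], ecx → M[0]=19
halt.
Total executed instructions: 33.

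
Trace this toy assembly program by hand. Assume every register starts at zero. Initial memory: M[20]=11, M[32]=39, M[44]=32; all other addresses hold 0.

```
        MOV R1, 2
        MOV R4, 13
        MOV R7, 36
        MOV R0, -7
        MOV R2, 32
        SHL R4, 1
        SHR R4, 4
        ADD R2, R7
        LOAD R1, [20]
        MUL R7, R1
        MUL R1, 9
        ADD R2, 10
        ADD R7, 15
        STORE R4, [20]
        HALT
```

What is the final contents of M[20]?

1

R1=2
R4=13
R7=36
R0=-7
R2=32
R4=13<<1=26
R4=26>>4=1
R2=32+36=68
R1=M[20]=11
R7=36*11=396
R1=11*9=99
R2=68+10=78
R7=396+15=411
STORE R4, [20] → M[20]=1
halt.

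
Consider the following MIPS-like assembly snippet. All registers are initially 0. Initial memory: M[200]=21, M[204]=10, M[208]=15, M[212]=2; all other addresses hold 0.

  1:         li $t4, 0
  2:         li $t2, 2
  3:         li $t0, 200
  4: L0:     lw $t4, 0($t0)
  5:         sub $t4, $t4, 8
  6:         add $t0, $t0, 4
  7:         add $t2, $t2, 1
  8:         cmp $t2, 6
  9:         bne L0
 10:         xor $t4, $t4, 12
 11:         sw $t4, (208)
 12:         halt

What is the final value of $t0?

after li $t4, 0: $t4=0
after li $t2, 2: $t2=2
after li $t0, 200: $t0=200
after lw $t4, 0($t0): $t4=M[200]=21
after sub $t4, $t4, 8: $t4=21-8=13
after add $t0, $t0, 4: $t0=200+4=204
after add $t2, $t2, 1: $t2=2+1=3
cmp $t2, 6  (cmp 3,6)
bne L0: taken
after lw $t4, 0($t0): $t4=M[204]=10
after sub $t4, $t4, 8: $t4=10-8=2
after add $t0, $t0, 4: $t0=204+4=208
after add $t2, $t2, 1: $t2=3+1=4
cmp $t2, 6  (cmp 4,6)
bne L0: taken
after lw $t4, 0($t0): $t4=M[208]=15
after sub $t4, $t4, 8: $t4=15-8=7
after add $t0, $t0, 4: $t0=208+4=212
after add $t2, $t2, 1: $t2=4+1=5
cmp $t2, 6  (cmp 5,6)
bne L0: taken
after lw $t4, 0($t0): $t4=M[212]=2
after sub $t4, $t4, 8: $t4=2-8=-6
after add $t0, $t0, 4: $t0=212+4=216
after add $t2, $t2, 1: $t2=5+1=6
cmp $t2, 6  (cmp 6,6)
bne L0: not taken
after xor $t4, $t4, 12: $t4=(-6)^12=-10
sw $t4, (208) → M[208]=-10
halt.

216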